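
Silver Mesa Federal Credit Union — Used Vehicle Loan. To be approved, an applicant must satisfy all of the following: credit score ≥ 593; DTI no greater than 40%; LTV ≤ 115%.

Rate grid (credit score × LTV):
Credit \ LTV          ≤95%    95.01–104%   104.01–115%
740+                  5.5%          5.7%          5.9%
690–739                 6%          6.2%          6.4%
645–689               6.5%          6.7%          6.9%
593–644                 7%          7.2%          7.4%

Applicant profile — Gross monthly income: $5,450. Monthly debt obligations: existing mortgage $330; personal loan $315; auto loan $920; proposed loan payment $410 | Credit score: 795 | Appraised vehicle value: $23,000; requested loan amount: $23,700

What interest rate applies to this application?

5.7%

Credit score 795 ≥ 593; Total monthly debts = (330 + 315 + 920 + 410) = 1,975. DTI = 1,975/5,450 = 36.2% ≤ 40%
LTV: 23,700 ÷ 23,000 = 103%, within 115% cap
Credit 795 → row 740+; LTV 103% → column 95.01–104%. Grid cell → 5.7%.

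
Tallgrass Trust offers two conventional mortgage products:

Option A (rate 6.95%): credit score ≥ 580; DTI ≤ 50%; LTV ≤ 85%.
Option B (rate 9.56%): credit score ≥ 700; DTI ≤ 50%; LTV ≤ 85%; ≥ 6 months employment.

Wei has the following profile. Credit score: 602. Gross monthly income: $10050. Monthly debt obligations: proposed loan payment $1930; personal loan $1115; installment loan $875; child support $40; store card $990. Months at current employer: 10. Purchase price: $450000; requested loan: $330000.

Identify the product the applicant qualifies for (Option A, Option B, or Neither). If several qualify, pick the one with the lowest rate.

Option A

Total debts = (1,930 + 1,115 + 875 + 40 + 990) = 4,950; DTI = 4,950/10,050 = 49.3%.
LTV = 330,000/450,000 = 73.3%.
Option A: score 602 ≥ 580; DTI 49.3% ≤ 50%; LTV 73.3% ≤ 85% → qualifies.
Option B: score 602 < 700; DTI 49.3% ≤ 50%; LTV 73.3% ≤ 85%; employment 10 ≥ 6 mo → does not qualify.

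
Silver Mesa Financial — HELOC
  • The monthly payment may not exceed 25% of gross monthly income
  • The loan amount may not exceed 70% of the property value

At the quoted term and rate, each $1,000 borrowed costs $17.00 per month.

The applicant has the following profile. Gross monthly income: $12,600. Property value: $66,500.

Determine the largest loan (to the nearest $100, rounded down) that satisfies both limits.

Payment cap: 25% × $12,600 = $3,150/month.
At $17.00 per $1,000, that supports 3,150/17.00 × 1,000 ≈ $185,294 → $185,200.
LTV cap: 70% × $66,500 = $46,550 → $46,500.
Binding constraint: loan-to-value.

$46,500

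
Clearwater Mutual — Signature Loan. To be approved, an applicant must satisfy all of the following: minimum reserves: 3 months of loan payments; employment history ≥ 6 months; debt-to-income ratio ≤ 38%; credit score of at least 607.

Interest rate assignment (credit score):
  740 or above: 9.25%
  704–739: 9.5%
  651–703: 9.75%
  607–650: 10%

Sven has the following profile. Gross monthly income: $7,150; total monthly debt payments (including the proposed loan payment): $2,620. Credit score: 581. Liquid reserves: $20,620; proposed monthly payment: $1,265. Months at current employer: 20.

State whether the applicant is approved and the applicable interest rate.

Denied

Credit score 581 < 607 (below minimum)
Reserves: 20,620 ÷ 1,265 = 16.3 months (meets 3-month minimum)
DTI = 2,620/7,150 = 36.6% ≤ 38%
Employment 20 ≥ 6 months
Not all requirements met → denied.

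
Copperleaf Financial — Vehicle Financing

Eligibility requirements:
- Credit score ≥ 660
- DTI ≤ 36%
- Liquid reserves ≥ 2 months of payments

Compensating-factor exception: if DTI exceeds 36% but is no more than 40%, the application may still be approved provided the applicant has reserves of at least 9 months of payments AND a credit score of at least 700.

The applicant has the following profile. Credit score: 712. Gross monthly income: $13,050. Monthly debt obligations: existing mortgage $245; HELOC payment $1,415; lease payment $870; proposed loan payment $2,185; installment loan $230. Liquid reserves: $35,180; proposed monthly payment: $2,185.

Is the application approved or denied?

Credit score 712 ≥ 660 (meets base)
Total debts = (245 + 1,415 + 870 + 2,185 + 230) = 4,945. DTI = 4,945/13,050 = 37.9% > 36% — standard DTI limit exceeded.
Reserves: 35,180 ÷ 2,185 = 16.1 months (meets 2-month minimum)
DTI 37.9% is within the 36%–40% exception band; checking compensating factors.
Reserves 16.1 ≥ 9 months; credit score 712 ≥ 700.
Both compensating conditions met → exception applies.

Approved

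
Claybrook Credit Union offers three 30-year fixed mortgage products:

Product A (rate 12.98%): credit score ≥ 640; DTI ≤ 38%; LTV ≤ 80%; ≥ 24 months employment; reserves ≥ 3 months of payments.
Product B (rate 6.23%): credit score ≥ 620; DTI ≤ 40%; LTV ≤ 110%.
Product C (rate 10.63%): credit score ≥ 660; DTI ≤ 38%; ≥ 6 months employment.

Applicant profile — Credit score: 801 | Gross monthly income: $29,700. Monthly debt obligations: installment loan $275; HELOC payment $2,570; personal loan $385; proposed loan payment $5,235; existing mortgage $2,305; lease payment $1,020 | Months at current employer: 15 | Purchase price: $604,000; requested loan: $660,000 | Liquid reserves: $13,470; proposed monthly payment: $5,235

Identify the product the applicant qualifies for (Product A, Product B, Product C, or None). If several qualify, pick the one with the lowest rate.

Product B

Total debts = (275 + 2,570 + 385 + 5,235 + 2,305 + 1,020) = 11,790; DTI = 11,790/29,700 = 39.7%.
LTV = 660,000/604,000 = 109.3%.
Reserves = 13,470/5,235 = 2.6 months.
Product A: score 801 ≥ 640; DTI 39.7% > 38%; LTV 109.3% > 80%; employment 15 < 24 mo; reserves 2.6 < 3 mo → does not qualify.
Product B: score 801 ≥ 620; DTI 39.7% ≤ 40%; LTV 109.3% ≤ 110% → qualifies.
Product C: score 801 ≥ 660; DTI 39.7% > 38%; employment 15 ≥ 6 mo → does not qualify.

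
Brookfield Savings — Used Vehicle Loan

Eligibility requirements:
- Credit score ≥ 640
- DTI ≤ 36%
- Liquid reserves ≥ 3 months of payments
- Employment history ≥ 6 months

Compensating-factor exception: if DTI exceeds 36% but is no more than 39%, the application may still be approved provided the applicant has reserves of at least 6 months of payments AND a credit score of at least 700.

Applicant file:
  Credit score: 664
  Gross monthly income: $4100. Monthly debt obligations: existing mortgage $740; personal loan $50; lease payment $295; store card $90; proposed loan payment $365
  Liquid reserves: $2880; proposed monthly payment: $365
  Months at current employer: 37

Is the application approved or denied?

Credit score 664 ≥ 640 (meets base)
Total debts = (740 + 50 + 295 + 90 + 365) = 1,540. DTI = 1,540/4,100 = 37.6% > 36% — standard DTI limit exceeded.
Liquid reserves cover 2,880/365 = 7.9 months — ≥ 3 required
Employment 37 ≥ 6 months
DTI 37.6% is within the 36%–39% exception band; checking compensating factors.
Reserves 7.9 ≥ 6 months; credit score 664 < 700.
Override conditions not both satisfied; exception does not apply.

Denied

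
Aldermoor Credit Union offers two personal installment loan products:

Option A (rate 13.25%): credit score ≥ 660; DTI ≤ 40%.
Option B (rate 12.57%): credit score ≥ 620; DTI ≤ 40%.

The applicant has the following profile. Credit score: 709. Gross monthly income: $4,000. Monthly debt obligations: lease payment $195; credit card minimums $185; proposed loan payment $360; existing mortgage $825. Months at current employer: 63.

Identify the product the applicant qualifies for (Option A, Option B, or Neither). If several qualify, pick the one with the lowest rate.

Total debts = (195 + 185 + 360 + 825) = 1,565; DTI = 1,565/4,000 = 39.1%.
Option A: score 709 ≥ 660; DTI 39.1% ≤ 40% → qualifies.
Option B: score 709 ≥ 620; DTI 39.1% ≤ 40% → qualifies.
Qualifying: Option A, Option B. Lowest rate is 12.57% → Option B.

Option B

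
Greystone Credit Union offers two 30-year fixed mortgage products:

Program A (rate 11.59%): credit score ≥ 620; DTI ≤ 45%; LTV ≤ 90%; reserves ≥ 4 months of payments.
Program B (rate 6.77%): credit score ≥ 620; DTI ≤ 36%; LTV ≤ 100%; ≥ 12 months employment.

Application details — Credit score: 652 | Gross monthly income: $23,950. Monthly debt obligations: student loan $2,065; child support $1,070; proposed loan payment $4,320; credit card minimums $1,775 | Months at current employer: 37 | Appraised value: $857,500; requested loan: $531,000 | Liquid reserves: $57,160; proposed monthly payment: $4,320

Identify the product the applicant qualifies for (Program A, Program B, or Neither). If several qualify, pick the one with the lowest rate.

Program A

Total debts = (2,065 + 1,070 + 4,320 + 1,775) = 9,230; DTI = 9,230/23,950 = 38.5%.
LTV = 531,000/857,500 = 61.9%.
Reserves = 57,160/4,320 = 13.2 months.
Program A: score 652 ≥ 620; DTI 38.5% ≤ 45%; LTV 61.9% ≤ 90%; reserves 13.2 ≥ 4 mo → qualifies.
Program B: score 652 ≥ 620; DTI 38.5% > 36%; LTV 61.9% ≤ 100%; employment 37 ≥ 12 mo → does not qualify.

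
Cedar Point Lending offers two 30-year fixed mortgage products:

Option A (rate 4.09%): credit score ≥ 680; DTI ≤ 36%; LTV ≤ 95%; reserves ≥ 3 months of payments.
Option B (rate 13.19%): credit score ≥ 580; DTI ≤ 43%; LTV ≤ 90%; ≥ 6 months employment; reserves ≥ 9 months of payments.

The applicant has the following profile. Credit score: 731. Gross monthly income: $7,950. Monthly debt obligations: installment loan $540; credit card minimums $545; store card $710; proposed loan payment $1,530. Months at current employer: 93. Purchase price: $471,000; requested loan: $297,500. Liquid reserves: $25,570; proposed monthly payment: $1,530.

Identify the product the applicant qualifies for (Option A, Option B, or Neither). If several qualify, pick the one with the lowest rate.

Option B

Total debts = (540 + 545 + 710 + 1,530) = 3,325; DTI = 3,325/7,950 = 41.8%.
LTV = 297,500/471,000 = 63.2%.
Reserves = 25,570/1,530 = 16.7 months.
Option A: score 731 ≥ 680; DTI 41.8% > 36%; LTV 63.2% ≤ 95%; reserves 16.7 ≥ 3 mo → does not qualify.
Option B: score 731 ≥ 580; DTI 41.8% ≤ 43%; LTV 63.2% ≤ 90%; employment 93 ≥ 6 mo; reserves 16.7 ≥ 9 mo → qualifies.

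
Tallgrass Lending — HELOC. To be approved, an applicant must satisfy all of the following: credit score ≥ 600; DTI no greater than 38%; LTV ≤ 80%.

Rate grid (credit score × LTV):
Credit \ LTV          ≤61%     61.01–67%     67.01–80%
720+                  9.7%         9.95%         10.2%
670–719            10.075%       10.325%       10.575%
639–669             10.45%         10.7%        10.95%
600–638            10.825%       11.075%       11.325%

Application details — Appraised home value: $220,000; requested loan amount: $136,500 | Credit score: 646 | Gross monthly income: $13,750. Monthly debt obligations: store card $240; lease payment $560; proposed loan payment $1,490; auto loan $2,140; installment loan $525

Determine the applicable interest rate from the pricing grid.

Credit score 646 ≥ 600; Total monthly debts = (240 + 560 + 1,490 + 2,140 + 525) = 4,955. DTI: 4,955 ÷ 13,750 = 36%, within the 38% cap
LTV = 136,500/220,000 = 62% ≤ 80%
Credit 646 → row 639–669; LTV 62% → column 61.01–67%. Grid cell → 10.7%.

10.7%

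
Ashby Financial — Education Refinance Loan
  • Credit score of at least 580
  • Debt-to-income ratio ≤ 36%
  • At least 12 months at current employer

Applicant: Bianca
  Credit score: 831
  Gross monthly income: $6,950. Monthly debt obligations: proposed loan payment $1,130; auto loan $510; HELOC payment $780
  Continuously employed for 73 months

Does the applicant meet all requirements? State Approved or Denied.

Approved

Credit score 831 ≥ 580 (meets)
Total monthly debts = (1,130 + 510 + 780) = 2,420. DTI = 2,420/6,950 = 34.8% ≤ 36%
Employment 73 ≥ 12 months
All criteria satisfied.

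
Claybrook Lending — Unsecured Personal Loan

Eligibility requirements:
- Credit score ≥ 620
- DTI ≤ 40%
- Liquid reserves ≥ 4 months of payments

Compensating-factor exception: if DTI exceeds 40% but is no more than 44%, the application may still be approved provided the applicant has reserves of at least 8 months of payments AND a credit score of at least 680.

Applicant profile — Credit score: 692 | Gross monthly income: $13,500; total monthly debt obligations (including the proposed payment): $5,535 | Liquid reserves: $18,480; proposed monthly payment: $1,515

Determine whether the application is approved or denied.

Credit score 692 ≥ 620 (meets base)
DTI = 5,535/13,500 = 41% > 40% — standard DTI limit exceeded.
Liquid reserves cover 18,480/1,515 = 12.2 months — ≥ 4 required
41% falls in the override range (40%–44%), so the compensating-factor test applies.
Reserves 12.2 ≥ 8 months; credit score 692 ≥ 680.
Both override conditions satisfied; DTI exception granted.

Approved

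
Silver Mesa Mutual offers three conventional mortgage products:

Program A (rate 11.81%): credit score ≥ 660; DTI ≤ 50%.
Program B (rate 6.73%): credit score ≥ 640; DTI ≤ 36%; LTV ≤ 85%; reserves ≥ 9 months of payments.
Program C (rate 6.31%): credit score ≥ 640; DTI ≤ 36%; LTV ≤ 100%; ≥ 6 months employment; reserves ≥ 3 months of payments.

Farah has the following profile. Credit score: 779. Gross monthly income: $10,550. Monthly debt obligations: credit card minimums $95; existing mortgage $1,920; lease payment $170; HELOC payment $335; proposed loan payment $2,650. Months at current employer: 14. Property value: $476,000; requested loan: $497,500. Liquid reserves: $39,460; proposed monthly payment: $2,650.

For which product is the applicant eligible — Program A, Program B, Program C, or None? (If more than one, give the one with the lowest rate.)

Program A

Total debts = (95 + 1,920 + 170 + 335 + 2,650) = 5,170; DTI = 5,170/10,550 = 49%.
LTV = 497,500/476,000 = 104.5%.
Reserves = 39,460/2,650 = 14.9 months.
Program A: score 779 ≥ 660; DTI 49% ≤ 50% → qualifies.
Program B: score 779 ≥ 640; DTI 49% > 36%; LTV 104.5% > 85%; reserves 14.9 ≥ 9 mo → does not qualify.
Program C: score 779 ≥ 640; DTI 49% > 36%; LTV 104.5% > 100%; employment 14 ≥ 6 mo; reserves 14.9 ≥ 3 mo → does not qualify.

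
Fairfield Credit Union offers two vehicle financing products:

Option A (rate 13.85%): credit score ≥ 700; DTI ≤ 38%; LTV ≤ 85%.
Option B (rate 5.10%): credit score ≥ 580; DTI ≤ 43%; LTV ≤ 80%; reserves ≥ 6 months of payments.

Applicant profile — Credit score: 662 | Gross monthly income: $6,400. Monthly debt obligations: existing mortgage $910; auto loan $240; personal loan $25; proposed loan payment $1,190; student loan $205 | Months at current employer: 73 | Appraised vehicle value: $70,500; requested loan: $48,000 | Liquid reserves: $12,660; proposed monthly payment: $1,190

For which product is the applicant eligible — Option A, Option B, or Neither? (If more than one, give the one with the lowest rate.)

Option B

Total debts = (910 + 240 + 25 + 1,190 + 205) = 2,570; DTI = 2,570/6,400 = 40.2%.
LTV = 48,000/70,500 = 68.1%.
Reserves = 12,660/1,190 = 10.6 months.
Option A: score 662 < 700; DTI 40.2% > 38%; LTV 68.1% ≤ 85% → does not qualify.
Option B: score 662 ≥ 580; DTI 40.2% ≤ 43%; LTV 68.1% ≤ 80%; reserves 10.6 ≥ 6 mo → qualifies.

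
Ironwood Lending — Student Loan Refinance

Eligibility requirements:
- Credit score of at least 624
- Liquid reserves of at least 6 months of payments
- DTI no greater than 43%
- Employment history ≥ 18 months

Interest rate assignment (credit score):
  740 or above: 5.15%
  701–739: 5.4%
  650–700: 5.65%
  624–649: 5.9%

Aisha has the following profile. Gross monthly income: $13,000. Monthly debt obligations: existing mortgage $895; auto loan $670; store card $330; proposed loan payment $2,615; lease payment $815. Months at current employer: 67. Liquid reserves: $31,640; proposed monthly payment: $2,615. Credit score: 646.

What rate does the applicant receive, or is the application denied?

Approved at 5.9%

Credit score 646 ≥ 624 (meets minimum)
Employment 67 ≥ 18 months
Reserves = 31,640/2,615 = 12.1 months ≥ 6
Total monthly debts = (895 + 670 + 330 + 2,615 + 815) = 5,325. DTI = 5,325/13,000 = 41% ≤ 43%
All requirements met. Score 646 falls in the 624–649 tier → 5.9%.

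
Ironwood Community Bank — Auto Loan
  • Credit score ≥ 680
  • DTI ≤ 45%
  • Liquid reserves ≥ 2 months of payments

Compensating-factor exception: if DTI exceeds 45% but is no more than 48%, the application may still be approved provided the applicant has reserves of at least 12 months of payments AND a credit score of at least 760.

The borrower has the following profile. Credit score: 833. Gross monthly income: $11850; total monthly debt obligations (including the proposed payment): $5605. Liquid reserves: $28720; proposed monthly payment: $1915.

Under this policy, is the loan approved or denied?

Approved

Credit score 833 ≥ 680 (meets base)
DTI: 5,605 ÷ 11,850 = 47.3%, over the 45% base limit.
Reserves: 28,720 ÷ 1,915 = 15.0 months (meets 2-month minimum)
47.3% falls in the override range (45%–48%), so the compensating-factor test applies.
Override check — reserves: 15.0 mo (ok); score: 833 (ok).
Both override conditions satisfied; DTI exception granted.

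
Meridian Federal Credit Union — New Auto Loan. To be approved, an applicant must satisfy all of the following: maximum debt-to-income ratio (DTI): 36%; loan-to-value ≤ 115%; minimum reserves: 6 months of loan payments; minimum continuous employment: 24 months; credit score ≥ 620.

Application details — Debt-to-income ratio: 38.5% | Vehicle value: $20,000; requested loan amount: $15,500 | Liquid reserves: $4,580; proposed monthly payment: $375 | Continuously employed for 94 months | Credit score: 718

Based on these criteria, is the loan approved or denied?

Denied

DTI 38.5% > 36%
LTV = 15,500/20,000 = 77.5% ≤ 115%
Liquid reserves cover 4,580/375 = 12.2 months — ≥ 6 required
Employment 94 ≥ 24 months
Credit score 718 ≥ 620 (meets)
Fails on DTI.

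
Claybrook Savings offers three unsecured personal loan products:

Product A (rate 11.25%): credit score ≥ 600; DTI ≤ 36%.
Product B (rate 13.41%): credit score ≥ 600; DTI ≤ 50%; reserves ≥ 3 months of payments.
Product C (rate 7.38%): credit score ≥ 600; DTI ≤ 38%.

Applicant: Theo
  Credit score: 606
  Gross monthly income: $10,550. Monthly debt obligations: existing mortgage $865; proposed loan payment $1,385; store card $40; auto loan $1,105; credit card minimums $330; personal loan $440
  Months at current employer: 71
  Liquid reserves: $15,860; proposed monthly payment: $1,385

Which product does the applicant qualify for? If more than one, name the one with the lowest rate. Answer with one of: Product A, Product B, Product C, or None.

Total debts = (865 + 1,385 + 40 + 1,105 + 330 + 440) = 4,165; DTI = 4,165/10,550 = 39.5%.
Reserves = 15,860/1,385 = 11.5 months.
Product A: score 606 ≥ 600; DTI 39.5% > 36% → does not qualify.
Product B: score 606 ≥ 600; DTI 39.5% ≤ 50%; reserves 11.5 ≥ 3 mo → qualifies.
Product C: score 606 ≥ 600; DTI 39.5% > 38% → does not qualify.

Product B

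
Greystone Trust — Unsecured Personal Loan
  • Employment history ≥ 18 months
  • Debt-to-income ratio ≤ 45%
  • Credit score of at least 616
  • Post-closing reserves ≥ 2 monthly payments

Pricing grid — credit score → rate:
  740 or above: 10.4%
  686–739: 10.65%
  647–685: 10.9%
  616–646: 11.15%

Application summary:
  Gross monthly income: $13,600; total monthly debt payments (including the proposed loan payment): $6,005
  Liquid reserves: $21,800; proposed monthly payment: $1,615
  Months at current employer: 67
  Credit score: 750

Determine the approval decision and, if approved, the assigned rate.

Credit score 750 ≥ 616 (meets minimum)
DTI: 6,005 ÷ 13,600 = 44.2%, within the 45% cap
Employment 67 ≥ 18 months
Liquid reserves cover 21,800/1,615 = 13.5 months — ≥ 2 required
All requirements met. Score 750 falls in the 740 or above tier → 10.4%.

Approved at 10.4%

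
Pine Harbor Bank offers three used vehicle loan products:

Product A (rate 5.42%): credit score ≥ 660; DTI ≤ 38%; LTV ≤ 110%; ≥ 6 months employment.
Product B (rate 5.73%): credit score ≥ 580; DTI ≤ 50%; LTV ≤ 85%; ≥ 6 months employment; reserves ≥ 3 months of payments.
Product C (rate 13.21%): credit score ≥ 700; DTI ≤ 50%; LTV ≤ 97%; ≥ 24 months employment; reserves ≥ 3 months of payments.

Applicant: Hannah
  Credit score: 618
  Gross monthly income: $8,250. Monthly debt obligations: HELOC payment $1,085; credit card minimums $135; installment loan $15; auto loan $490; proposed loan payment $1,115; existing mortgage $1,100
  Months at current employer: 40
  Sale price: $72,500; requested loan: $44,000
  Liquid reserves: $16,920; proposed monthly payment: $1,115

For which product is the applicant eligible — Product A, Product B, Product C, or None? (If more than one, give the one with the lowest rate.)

Product B

Total debts = (1,085 + 135 + 15 + 490 + 1,115 + 1,100) = 3,940; DTI = 3,940/8,250 = 47.8%.
LTV = 44,000/72,500 = 60.7%.
Reserves = 16,920/1,115 = 15.2 months.
Product A: score 618 < 660; DTI 47.8% > 38%; LTV 60.7% ≤ 110%; employment 40 ≥ 6 mo → does not qualify.
Product B: score 618 ≥ 580; DTI 47.8% ≤ 50%; LTV 60.7% ≤ 85%; employment 40 ≥ 6 mo; reserves 15.2 ≥ 3 mo → qualifies.
Product C: score 618 < 700; DTI 47.8% ≤ 50%; LTV 60.7% ≤ 97%; employment 40 ≥ 24 mo; reserves 15.2 ≥ 3 mo → does not qualify.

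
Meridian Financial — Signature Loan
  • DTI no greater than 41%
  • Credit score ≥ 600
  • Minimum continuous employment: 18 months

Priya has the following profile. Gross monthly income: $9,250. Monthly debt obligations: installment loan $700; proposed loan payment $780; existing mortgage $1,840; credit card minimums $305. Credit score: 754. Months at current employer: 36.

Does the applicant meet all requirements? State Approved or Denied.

Approved

Total monthly debts = (700 + 780 + 1,840 + 305) = 3,625. DTI = 3,625/9,250 = 39.2% ≤ 41%
Credit score 754 ≥ 600 (meets)
Employment 36 ≥ 18 months
All criteria satisfied.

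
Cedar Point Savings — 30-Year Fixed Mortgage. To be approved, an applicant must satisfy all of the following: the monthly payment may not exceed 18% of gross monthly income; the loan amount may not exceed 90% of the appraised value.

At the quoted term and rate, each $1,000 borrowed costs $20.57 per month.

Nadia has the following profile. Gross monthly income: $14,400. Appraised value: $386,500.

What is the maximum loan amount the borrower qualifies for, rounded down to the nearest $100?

Payment cap: 18% × $14,400 = $2,592/month.
At $20.57 per $1,000, that supports 2,592/20.57 × 1,000 ≈ $126,008 → $126,000.
LTV cap: 90% × $386,500 = $347,850 → $347,800.
Binding constraint: payment-to-income.

$126,000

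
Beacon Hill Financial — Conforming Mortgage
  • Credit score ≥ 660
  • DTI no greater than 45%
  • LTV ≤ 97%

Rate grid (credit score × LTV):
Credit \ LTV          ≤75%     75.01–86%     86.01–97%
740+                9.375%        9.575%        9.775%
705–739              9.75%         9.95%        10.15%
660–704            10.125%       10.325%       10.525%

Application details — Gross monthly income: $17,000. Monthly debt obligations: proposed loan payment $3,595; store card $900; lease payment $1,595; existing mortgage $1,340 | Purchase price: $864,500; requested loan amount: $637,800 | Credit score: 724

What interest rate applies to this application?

Credit score 724 ≥ 660; Total monthly debts = (3,595 + 900 + 1,595 + 1,340) = 7,430. DTI = 7,430/17,000 = 43.7% ≤ 45%
LTV: 637,800 ÷ 864,500 = 73.8%, within 97% cap
Score 724 is in the 705–739 band; LTV 73.8% is in the ≤75% band → 9.75%.

9.75%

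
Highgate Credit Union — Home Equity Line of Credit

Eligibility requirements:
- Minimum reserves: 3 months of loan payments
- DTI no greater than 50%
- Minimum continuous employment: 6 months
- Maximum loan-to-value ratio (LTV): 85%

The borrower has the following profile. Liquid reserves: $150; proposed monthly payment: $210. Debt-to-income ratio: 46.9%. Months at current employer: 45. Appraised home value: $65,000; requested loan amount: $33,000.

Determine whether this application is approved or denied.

Liquid reserves cover 150/210 = 0.7 months — < 3 required
DTI 46.9% is within the 50% limit
Employment 45 ≥ 6 months
Loan-to-value = 33,000/65,000 = 50.8% — pass (85% max)
Fails on reserves.

Denied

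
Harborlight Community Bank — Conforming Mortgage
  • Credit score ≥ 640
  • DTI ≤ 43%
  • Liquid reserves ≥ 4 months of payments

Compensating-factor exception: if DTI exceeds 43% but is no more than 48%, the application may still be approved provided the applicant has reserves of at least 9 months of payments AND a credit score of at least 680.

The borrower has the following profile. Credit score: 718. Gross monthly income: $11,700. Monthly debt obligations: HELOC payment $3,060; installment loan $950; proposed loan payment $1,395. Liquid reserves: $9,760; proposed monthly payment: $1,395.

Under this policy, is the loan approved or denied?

Credit score 718 ≥ 640 (meets base)
Total debts = (3,060 + 950 + 1,395) = 5,405. DTI = 5,405/11,700 = 46.2% > 43% — standard DTI limit exceeded.
Reserves = 9,760/1,395 = 7.0 months ≥ 4
46.2% falls in the override range (43%–48%), so the compensating-factor test applies.
Reserves 7.0 < 9 months; credit score 718 ≥ 680.
Override conditions not both satisfied; exception does not apply.

Denied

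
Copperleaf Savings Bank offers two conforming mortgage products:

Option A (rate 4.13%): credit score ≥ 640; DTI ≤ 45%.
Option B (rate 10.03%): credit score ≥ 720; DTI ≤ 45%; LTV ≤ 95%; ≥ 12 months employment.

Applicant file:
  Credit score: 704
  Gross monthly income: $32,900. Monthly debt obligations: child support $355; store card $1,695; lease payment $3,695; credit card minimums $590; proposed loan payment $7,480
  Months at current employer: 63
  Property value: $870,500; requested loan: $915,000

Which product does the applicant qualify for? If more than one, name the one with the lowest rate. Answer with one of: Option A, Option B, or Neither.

Option A

Total debts = (355 + 1,695 + 3,695 + 590 + 7,480) = 13,815; DTI = 13,815/32,900 = 42%.
LTV = 915,000/870,500 = 105.1%.
Option A: score 704 ≥ 640; DTI 42% ≤ 45% → qualifies.
Option B: score 704 < 720; DTI 42% ≤ 45%; LTV 105.1% > 95%; employment 63 ≥ 12 mo → does not qualify.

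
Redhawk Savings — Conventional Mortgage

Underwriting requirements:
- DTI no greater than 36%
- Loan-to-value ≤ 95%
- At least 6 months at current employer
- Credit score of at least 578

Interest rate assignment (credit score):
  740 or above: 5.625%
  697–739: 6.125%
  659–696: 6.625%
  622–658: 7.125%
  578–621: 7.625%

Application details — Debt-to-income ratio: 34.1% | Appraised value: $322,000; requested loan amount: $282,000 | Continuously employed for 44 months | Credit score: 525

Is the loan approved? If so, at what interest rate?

Denied

Credit score 525 < 578 (below minimum)
LTV: 282,000 ÷ 322,000 = 87.6%, within 95% cap
DTI 34.1% ≤ 36%
Employment 44 ≥ 6 months
Not all requirements met → denied.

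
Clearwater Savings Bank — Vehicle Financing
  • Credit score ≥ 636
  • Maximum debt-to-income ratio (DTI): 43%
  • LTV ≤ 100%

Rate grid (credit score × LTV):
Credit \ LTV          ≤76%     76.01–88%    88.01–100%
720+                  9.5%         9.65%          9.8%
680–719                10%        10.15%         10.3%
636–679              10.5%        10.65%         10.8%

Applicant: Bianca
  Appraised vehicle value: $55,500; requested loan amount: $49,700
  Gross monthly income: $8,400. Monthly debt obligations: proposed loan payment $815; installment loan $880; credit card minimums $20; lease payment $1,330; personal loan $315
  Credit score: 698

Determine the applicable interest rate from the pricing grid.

10.3%

Credit score 698 ≥ 636; Total monthly debts = (815 + 880 + 20 + 1,330 + 315) = 3,360. DTI: 3,360 ÷ 8,400 = 40%, within the 43% cap
Loan-to-value = 49,700/55,500 = 89.5% — pass (100% max)
Credit 698 → row 680–719; LTV 89.5% → column 88.01–100%. Grid cell → 10.3%.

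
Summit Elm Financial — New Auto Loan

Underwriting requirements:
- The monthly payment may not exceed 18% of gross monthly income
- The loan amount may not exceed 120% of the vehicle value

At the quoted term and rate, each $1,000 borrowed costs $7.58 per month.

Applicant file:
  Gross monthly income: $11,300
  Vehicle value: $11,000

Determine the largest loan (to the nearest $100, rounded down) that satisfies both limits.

$13,200

Payment cap: 18% × $11,300 = $2,034/month.
At $7.58 per $1,000, that supports 2,034/7.58 × 1,000 ≈ $268,337 → $268,300.
LTV cap: 120% × $11,000 = $13,200 → $13,200.
Binding constraint: loan-to-value.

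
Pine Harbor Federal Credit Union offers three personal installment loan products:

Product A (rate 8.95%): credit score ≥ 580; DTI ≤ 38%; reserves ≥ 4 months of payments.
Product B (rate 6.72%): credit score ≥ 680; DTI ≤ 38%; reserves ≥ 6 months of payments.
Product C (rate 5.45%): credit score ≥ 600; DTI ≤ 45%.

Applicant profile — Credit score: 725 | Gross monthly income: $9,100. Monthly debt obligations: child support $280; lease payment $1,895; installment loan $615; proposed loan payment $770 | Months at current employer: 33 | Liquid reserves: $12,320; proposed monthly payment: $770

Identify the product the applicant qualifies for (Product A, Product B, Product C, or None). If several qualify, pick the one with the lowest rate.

Total debts = (280 + 1,895 + 615 + 770) = 3,560; DTI = 3,560/9,100 = 39.1%.
Reserves = 12,320/770 = 16.0 months.
Product A: score 725 ≥ 580; DTI 39.1% > 38%; reserves 16.0 ≥ 4 mo → does not qualify.
Product B: score 725 ≥ 680; DTI 39.1% > 38%; reserves 16.0 ≥ 6 mo → does not qualify.
Product C: score 725 ≥ 600; DTI 39.1% ≤ 45% → qualifies.

Product C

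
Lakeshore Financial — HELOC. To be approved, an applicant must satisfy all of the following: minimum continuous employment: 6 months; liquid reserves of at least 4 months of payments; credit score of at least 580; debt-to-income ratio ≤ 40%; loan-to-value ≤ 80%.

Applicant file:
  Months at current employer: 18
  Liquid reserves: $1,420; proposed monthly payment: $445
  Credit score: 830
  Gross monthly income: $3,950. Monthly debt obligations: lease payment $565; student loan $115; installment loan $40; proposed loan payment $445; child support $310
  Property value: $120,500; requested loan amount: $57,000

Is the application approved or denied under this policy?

Denied

Employment 18 ≥ 6 months
Liquid reserves cover 1,420/445 = 3.2 months — < 4 required
Credit score 830 ≥ 580 (meets)
Total monthly debts = (565 + 115 + 40 + 445 + 310) = 1,475. Debt-to-income = 1,475/3,950 = 37.3% — meets 40% limit
Loan-to-value = 57,000/120,500 = 47.3% — pass (80% max)
Fails on reserves.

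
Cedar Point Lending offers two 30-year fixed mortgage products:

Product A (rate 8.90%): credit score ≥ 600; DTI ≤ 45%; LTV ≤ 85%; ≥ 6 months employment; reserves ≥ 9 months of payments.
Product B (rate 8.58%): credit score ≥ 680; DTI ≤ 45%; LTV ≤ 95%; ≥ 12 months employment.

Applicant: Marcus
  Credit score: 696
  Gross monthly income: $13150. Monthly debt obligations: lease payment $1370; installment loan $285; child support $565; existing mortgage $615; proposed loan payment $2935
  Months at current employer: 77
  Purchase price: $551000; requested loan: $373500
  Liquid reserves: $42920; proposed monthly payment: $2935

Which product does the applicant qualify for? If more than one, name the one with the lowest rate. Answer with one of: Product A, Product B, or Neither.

Product B

Total debts = (1,370 + 285 + 565 + 615 + 2,935) = 5,770; DTI = 5,770/13,150 = 43.9%.
LTV = 373,500/551,000 = 67.8%.
Reserves = 42,920/2,935 = 14.6 months.
Product A: score 696 ≥ 600; DTI 43.9% ≤ 45%; LTV 67.8% ≤ 85%; employment 77 ≥ 6 mo; reserves 14.6 ≥ 9 mo → qualifies.
Product B: score 696 ≥ 680; DTI 43.9% ≤ 45%; LTV 67.8% ≤ 95%; employment 77 ≥ 12 mo → qualifies.
Qualifying: Product A, Product B. Lowest rate is 8.58% → Product B.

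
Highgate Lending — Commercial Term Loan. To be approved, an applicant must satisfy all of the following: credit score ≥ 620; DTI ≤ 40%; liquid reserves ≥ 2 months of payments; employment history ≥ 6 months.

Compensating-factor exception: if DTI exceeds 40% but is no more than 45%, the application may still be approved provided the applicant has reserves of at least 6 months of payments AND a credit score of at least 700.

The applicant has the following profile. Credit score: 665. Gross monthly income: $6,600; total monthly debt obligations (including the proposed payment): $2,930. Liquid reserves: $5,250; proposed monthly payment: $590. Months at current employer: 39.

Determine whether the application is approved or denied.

Credit score 665 ≥ 620 (meets base)
DTI = 2,930/6,600 = 44.4% > 40% — standard DTI limit exceeded.
Reserves = 5,250/590 = 8.9 months ≥ 2
Employment 39 ≥ 6 months
DTI 44.4% is within the 40%–45% exception band; checking compensating factors.
Reserves 8.9 ≥ 6 months; credit score 665 < 700.
Override conditions not both satisfied; exception does not apply.

Denied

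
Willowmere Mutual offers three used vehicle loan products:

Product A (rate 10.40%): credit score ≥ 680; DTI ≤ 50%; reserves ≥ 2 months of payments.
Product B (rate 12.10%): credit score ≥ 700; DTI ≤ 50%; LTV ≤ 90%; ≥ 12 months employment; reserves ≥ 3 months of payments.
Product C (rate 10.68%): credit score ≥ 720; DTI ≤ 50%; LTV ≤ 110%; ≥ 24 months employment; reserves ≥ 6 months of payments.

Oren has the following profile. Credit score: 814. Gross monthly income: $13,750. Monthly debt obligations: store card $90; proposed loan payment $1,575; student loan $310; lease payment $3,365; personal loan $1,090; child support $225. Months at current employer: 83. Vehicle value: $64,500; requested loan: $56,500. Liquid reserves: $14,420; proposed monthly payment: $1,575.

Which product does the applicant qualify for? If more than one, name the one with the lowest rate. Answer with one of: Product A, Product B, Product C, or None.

Total debts = (90 + 1,575 + 310 + 3,365 + 1,090 + 225) = 6,655; DTI = 6,655/13,750 = 48.4%.
LTV = 56,500/64,500 = 87.6%.
Reserves = 14,420/1,575 = 9.2 months.
Product A: score 814 ≥ 680; DTI 48.4% ≤ 50%; reserves 9.2 ≥ 2 mo → qualifies.
Product B: score 814 ≥ 700; DTI 48.4% ≤ 50%; LTV 87.6% ≤ 90%; employment 83 ≥ 12 mo; reserves 9.2 ≥ 3 mo → qualifies.
Product C: score 814 ≥ 720; DTI 48.4% ≤ 50%; LTV 87.6% ≤ 110%; employment 83 ≥ 24 mo; reserves 9.2 ≥ 6 mo → qualifies.
Qualifying: Product A, Product B, Product C. Lowest rate is 10.40% → Product A.

Product A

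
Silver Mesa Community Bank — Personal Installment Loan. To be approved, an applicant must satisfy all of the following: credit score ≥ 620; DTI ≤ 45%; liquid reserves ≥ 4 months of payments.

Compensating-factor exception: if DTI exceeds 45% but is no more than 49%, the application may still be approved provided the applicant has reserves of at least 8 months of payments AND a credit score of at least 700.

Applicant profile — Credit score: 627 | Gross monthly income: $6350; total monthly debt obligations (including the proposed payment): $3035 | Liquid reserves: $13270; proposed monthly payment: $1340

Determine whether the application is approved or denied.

Denied

Credit score 627 ≥ 620 (meets base)
DTI: 3,035 ÷ 6,350 = 47.8%, over the 45% base limit.
Liquid reserves cover 13,270/1,340 = 9.9 months — ≥ 4 required
DTI 47.8% is within the 45%–49% exception band; checking compensating factors.
Override check — reserves: 9.9 mo (ok); score: 627 (below 700).
Override conditions not both satisfied; exception does not apply.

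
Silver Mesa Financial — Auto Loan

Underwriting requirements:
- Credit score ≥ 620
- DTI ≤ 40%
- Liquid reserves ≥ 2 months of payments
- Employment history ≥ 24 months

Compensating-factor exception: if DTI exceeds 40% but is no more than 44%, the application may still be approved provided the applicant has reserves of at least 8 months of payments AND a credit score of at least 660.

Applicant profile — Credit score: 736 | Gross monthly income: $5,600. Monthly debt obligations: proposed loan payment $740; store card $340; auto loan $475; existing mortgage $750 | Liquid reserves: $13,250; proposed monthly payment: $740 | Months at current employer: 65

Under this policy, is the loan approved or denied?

Approved

Credit score 736 ≥ 620 (meets base)
Total debts = (740 + 340 + 475 + 750) = 2,305. DTI: 2,305 ÷ 5,600 = 41.2%, over the 40% base limit.
Reserves: 13,250 ÷ 740 = 17.9 months (meets 2-month minimum)
Employment 65 ≥ 24 months
41.2% falls in the override range (40%–44%), so the compensating-factor test applies.
Override check — reserves: 17.9 mo (ok); score: 736 (ok).
Both override conditions satisfied; DTI exception granted.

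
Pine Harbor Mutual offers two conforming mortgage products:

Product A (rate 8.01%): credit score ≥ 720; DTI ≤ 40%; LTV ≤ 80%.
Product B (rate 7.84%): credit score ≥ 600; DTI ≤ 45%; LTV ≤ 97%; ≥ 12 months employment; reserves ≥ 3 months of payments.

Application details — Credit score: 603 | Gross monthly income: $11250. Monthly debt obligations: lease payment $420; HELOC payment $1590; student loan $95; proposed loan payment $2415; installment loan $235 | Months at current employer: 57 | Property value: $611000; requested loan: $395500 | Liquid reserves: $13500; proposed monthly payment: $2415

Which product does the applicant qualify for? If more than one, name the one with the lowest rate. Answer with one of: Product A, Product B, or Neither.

Total debts = (420 + 1,590 + 95 + 2,415 + 235) = 4,755; DTI = 4,755/11,250 = 42.3%.
LTV = 395,500/611,000 = 64.7%.
Reserves = 13,500/2,415 = 5.6 months.
Product A: score 603 < 720; DTI 42.3% > 40%; LTV 64.7% ≤ 80% → does not qualify.
Product B: score 603 ≥ 600; DTI 42.3% ≤ 45%; LTV 64.7% ≤ 97%; employment 57 ≥ 12 mo; reserves 5.6 ≥ 3 mo → qualifies.

Product B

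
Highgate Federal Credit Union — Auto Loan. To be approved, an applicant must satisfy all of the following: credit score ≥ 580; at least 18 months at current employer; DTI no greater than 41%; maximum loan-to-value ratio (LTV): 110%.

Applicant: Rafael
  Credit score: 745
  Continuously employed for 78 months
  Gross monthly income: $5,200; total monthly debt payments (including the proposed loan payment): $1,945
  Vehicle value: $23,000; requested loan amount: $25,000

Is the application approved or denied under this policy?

Credit score 745 ≥ 580 (meets)
Employment 78 ≥ 18 months
DTI = 1,945/5,200 = 37.4% ≤ 41%
LTV = 25,000/23,000 = 108.7% ≤ 110%
All criteria satisfied.

Approved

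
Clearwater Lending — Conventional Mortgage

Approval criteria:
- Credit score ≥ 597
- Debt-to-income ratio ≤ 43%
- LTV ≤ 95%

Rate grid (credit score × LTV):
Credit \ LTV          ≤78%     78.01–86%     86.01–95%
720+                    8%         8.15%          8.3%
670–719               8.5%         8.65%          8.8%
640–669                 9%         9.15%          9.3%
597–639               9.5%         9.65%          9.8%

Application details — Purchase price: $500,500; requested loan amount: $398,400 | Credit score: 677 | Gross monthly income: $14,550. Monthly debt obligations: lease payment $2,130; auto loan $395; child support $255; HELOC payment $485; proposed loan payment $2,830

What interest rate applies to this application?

Credit score 677 ≥ 597; Total monthly debts = (2,130 + 395 + 255 + 485 + 2,830) = 6,095. DTI: 6,095 ÷ 14,550 = 41.9%, within the 43% cap
Loan-to-value = 398,400/500,500 = 79.6% — pass (95% max)
Row: 677 falls in 670–719. Column: 79.6% falls in 78.01–86%. Rate = 8.65%.

8.65%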